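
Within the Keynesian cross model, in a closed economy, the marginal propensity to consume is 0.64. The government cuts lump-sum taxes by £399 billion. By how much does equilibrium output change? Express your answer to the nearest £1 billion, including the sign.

+£709 billion

A lump-sum tax change of −£399 billion shifts disposable income by +£399 billion; first-round consumption changes by −c × ΔT = −0.64 × (−£399 billion) = +£255.36 billion.
Expenditure multiplier = 1/(1 − MPC) = 1/(1 − 0.64) = 1/0.36 ≈ 2.778.
The tax multiplier is −c × k ≈ −1.778, so ΔY = k × (−c·ΔT) = (+£255.36 billion) / 0.36 ≈ +£709 billion.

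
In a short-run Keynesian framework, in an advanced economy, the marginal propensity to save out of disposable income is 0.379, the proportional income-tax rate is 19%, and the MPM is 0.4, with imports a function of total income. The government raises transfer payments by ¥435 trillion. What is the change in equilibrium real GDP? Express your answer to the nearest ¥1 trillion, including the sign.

+¥301 trillion

MPC = 1 − MPS = 1 − 0.379 = 0.621.
The transfer change shifts disposable income by +¥435 trillion, so first-round consumption changes by c·ΔTR = 0.621 × (+¥435 trillion) = +¥270.135 trillion.
Expenditure multiplier = 1/(1 − c(1−t) + m) = 1/(1 − 0.621×0.81 + 0.4) = 1/0.89699 ≈ 1.115.
The transfer multiplier is c × k ≈ 0.692, so ΔY = k × (c·ΔTR) = (+¥270.135 trillion) / 0.89699 ≈ +¥301 trillion.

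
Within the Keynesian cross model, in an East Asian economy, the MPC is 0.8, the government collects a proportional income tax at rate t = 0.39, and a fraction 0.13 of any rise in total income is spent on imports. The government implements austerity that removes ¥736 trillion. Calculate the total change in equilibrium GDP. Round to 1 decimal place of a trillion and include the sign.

−¥1,146.4 trillion

Government-spending multiplier = 1/(1 − c(1−t) + m) = 1/(1 − 0.8×0.61 + 0.13) = 1/0.642 ≈ 1.558.
ΔY = k × ΔG = (−¥736 trillion) / 0.642 ≈ −¥1,146.4 trillion.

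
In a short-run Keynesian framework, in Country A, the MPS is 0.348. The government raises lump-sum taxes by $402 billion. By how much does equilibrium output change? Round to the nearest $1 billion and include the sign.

−$753 billion

MPC = 1 − MPS = 1 − 0.348 = 0.652.
A lump-sum tax change of +$402 billion shifts disposable income by −$402 billion; first-round consumption changes by −c × ΔT = −0.652 × (+$402 billion) = −$262.104 billion.
Expenditure multiplier = 1/(1 − MPC) = 1/(1 − 0.652) = 1/0.348 ≈ 2.874.
The tax multiplier is −c × k ≈ −1.874, so ΔY = k × (−c·ΔT) = (−$262.104 billion) / 0.348 ≈ −$753 billion.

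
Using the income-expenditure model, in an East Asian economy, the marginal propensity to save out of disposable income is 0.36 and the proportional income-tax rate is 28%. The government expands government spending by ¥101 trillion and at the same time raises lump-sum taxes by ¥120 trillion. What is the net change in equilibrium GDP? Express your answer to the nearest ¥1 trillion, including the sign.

+¥45 trillion

MPC = 1 − MPS = 1 − 0.36 = 0.64.
Expenditure multiplier = 1/(1 − c(1−t)) = 1/(1 − 0.64×0.72) = 1/0.5392 ≈ 1.855.
ΔG contributes k·ΔG = (+¥101 trillion) / 0.5392 ≈ +¥187.3 trillion.
ΔT of +¥120 trillion changes first-round spending by −c·ΔT = −¥76.8 trillion, contributing k·(−c·ΔT) = (−¥76.8 trillion) / 0.5392 ≈ −¥142.4 trillion.
Net ΔY = k(ΔG − c·ΔT) = (+¥24.2 trillion) / 0.5392 ≈ +¥45 trillion.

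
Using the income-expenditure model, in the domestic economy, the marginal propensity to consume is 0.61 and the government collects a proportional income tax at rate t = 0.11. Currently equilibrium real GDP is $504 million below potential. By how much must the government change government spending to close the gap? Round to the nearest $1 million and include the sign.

Spending multiplier = 1/(1 − c(1−t)) = 1/(1 − 0.61×0.89) = 1/0.4571 ≈ 2.188.
Need ΔY = +$504 million, so ΔG = ΔY/k = (+$504 million) × 0.4571 ≈ +$230 million.
The government should increase government spending by $230 million.

+$230 million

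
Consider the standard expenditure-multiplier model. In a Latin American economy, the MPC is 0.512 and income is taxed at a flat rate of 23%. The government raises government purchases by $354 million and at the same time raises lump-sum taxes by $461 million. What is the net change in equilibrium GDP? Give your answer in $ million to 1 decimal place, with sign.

+$194.7 million

Expenditure multiplier = 1/(1 − c(1−t)) = 1/(1 − 0.512×0.77) = 1/0.60576 ≈ 1.651.
ΔG contributes k·ΔG = (+$354 million) / 0.60576 ≈ +$584.4 million.
ΔT of +$461 million changes first-round spending by −c·ΔT = −$236.032 million, contributing k·(−c·ΔT) = (−$236.032 million) / 0.60576 ≈ −$389.6 million.
Net ΔY = k(ΔG − c·ΔT) = (+$117.968 million) / 0.60576 ≈ +$194.7 million.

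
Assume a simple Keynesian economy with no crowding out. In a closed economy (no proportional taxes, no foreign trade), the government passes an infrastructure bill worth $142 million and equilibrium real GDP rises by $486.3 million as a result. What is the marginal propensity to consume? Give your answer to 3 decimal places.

0.708

Implied spending multiplier k = ΔY/ΔG = 486.3/142 ≈ 3.4246.
Since k = 1/(1 − MPC), MPC = 1 − 1/k = 1 − ΔG/ΔY = 1 − 142/486.3 ≈ 0.708.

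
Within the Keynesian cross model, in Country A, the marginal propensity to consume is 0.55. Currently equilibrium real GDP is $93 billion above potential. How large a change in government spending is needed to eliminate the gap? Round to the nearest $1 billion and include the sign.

−$42 billion

Spending multiplier = 1/(1 − MPC) = 1/(1 − 0.55) = 1/0.45 ≈ 2.222.
Need ΔY = −$93 billion, so ΔG = ΔY/k = (−$93 billion) × 0.45 ≈ −$42 billion.
The government should cut government spending by $42 billion.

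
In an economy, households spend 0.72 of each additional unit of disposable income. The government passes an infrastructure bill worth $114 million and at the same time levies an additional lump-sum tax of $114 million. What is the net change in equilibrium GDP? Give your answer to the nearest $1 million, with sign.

Expenditure multiplier = 1/(1 − MPC) = 1/(1 − 0.72) = 1/0.28 ≈ 3.571.
ΔG contributes k·ΔG = (+$114 million) / 0.28 ≈ +$407.1 million.
ΔT of +$114 million changes first-round spending by −c·ΔT = −$82.08 million, contributing k·(−c·ΔT) = (−$82.08 million) / 0.28 ≈ −$293.1 million.
With ΔG = ΔT and no other leakages, the balanced-budget multiplier is 1, so ΔY = ΔG = +$114 million.

+$114 million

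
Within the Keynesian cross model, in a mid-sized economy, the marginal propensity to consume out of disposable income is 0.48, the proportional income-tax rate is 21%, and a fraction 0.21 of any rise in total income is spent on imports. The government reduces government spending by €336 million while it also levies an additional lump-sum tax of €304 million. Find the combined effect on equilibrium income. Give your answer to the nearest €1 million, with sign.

−€580 million

Expenditure multiplier = 1/(1 − c(1−t) + m) = 1/(1 − 0.48×0.79 + 0.21) = 1/0.8308 ≈ 1.204.
ΔG contributes k·ΔG = (−€336 million) / 0.8308 ≈ −€404.4 million.
ΔT of +€304 million changes first-round spending by −c·ΔT = −€145.92 million, contributing k·(−c·ΔT) = (−€145.92 million) / 0.8308 ≈ −€175.6 million.
Net ΔY = k(ΔG − c·ΔT) = (−€481.92 million) / 0.8308 ≈ −€580 million.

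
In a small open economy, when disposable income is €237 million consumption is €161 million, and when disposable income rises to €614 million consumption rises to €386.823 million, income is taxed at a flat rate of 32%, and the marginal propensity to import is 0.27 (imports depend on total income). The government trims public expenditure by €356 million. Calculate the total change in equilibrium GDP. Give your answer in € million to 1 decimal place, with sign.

−€412.7 million

MPC = ΔC/ΔYd = (386.823 − 161)/(614 − 237) = 225.823/377 = 0.599.
Government-spending multiplier = 1/(1 − c(1−t) + m) = 1/(1 − 0.599×0.68 + 0.27) = 1/0.86268 ≈ 1.159.
ΔY = k × ΔG = (−€356 million) / 0.86268 ≈ −€412.7 million.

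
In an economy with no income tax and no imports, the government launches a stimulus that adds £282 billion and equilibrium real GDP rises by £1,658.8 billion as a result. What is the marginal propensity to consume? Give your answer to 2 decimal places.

0.83

Implied spending multiplier k = ΔY/ΔG = 1,658.8/282 ≈ 5.8823.
Since k = 1/(1 − MPC), MPC = 1 − 1/k = 1 − ΔG/ΔY = 1 − 282/1,658.8 ≈ 0.83.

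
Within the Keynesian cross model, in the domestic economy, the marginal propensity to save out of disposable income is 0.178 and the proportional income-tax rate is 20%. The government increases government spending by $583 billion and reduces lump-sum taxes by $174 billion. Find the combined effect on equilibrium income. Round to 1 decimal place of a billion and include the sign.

+$2,120.4 billion

MPC = 1 − MPS = 1 − 0.178 = 0.822.
Expenditure multiplier = 1/(1 − c(1−t)) = 1/(1 − 0.822×0.8) = 1/0.3424 ≈ 2.921.
ΔG contributes k·ΔG = (+$583 billion) / 0.3424 ≈ +$1,702.7 billion.
ΔT of −$174 billion changes first-round spending by −c·ΔT = +$143.028 billion, contributing k·(−c·ΔT) = (+$143.028 billion) / 0.3424 ≈ +$417.7 billion.
Net ΔY = k(ΔG − c·ΔT) = (+$726.028 billion) / 0.3424 ≈ +$2,120.4 billion.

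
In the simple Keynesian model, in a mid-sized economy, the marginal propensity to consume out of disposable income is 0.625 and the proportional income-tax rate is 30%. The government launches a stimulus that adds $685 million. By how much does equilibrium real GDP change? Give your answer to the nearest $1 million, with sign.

Spending multiplier = 1/(1 − c(1−t)) = 1/(1 − 0.625×0.7) = 1/0.5625 ≈ 1.778.
ΔY = k × ΔG = (+$685 million) / 0.5625 ≈ +$1,218 million.

+$1,218 million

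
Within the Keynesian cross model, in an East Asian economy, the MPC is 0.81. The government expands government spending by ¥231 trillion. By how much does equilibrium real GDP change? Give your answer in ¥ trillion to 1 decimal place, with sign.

+¥1,215.8 trillion

Expenditure multiplier = 1/(1 − MPC) = 1/(1 − 0.81) = 1/0.19 ≈ 5.263.
ΔY = k × ΔG = (+¥231 trillion) / 0.19 ≈ +¥1,215.8 trillion.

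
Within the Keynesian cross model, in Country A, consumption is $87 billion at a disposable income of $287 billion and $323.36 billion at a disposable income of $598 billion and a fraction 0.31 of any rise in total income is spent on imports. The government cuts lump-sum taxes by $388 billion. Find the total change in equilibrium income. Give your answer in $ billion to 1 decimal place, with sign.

+$536.1 billion

MPC = ΔC/ΔYd = (323.36 − 87)/(598 − 287) = 236.36/311 = 0.76.
A lump-sum tax change of −$388 billion shifts disposable income by +$388 billion; first-round consumption changes by −c × ΔT = −0.76 × (−$388 billion) = +$294.88 billion.
Expenditure multiplier = 1/(1 − c + m) = 1/(1 − 0.76 + 0.31) = 1/0.55 ≈ 1.818.
The tax multiplier is −c × k ≈ −1.382, so ΔY = k × (−c·ΔT) = (+$294.88 billion) / 0.55 ≈ +$536.1 billion.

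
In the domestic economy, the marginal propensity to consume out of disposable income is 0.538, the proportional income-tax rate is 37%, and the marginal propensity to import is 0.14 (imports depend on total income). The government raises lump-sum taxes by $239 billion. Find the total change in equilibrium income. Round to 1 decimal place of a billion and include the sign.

A lump-sum tax change of +$239 billion shifts disposable income by −$239 billion; first-round consumption changes by −c × ΔT = −0.538 × (+$239 billion) = −$128.582 billion.
Expenditure multiplier = 1/(1 − c(1−t) + m) = 1/(1 − 0.538×0.63 + 0.14) = 1/0.80106 ≈ 1.248.
The tax multiplier is −c × k ≈ −0.672, so ΔY = k × (−c·ΔT) = (−$128.582 billion) / 0.80106 ≈ −$160.5 billion.

−$160.5 billion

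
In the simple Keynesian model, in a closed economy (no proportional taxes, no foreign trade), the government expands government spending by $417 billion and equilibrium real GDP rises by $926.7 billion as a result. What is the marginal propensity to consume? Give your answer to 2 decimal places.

0.55

Implied spending multiplier k = ΔY/ΔG = 926.7/417 ≈ 2.2223.
Since k = 1/(1 − MPC), MPC = 1 − 1/k = 1 − ΔG/ΔY = 1 − 417/926.7 ≈ 0.55.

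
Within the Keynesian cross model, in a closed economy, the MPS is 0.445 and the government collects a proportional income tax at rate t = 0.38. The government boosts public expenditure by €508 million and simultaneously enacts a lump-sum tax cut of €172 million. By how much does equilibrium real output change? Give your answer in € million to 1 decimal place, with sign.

+€920.0 million

MPC = 1 − MPS = 1 − 0.445 = 0.555.
Expenditure multiplier = 1/(1 − c(1−t)) = 1/(1 − 0.555×0.62) = 1/0.6559 ≈ 1.525.
ΔG contributes k·ΔG = (+€508 million) / 0.6559 ≈ +€774.5 million.
ΔT of −€172 million changes first-round spending by −c·ΔT = +€95.46 million, contributing k·(−c·ΔT) = (+€95.46 million) / 0.6559 ≈ +€145.5 million.
Net ΔY = k(ΔG − c·ΔT) = (+€603.46 million) / 0.6559 ≈ +€920 million.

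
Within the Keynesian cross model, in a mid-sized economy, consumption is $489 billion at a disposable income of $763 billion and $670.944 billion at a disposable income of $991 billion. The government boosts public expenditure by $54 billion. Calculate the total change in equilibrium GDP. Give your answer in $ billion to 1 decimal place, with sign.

+$267.3 billion

MPC = ΔC/ΔYd = (670.944 − 489)/(991 − 763) = 181.944/228 = 0.798.
Expenditure multiplier = 1/(1 − MPC) = 1/(1 − 0.798) = 1/0.202 ≈ 4.95.
ΔY = k × ΔG = (+$54 billion) / 0.202 ≈ +$267.3 billion.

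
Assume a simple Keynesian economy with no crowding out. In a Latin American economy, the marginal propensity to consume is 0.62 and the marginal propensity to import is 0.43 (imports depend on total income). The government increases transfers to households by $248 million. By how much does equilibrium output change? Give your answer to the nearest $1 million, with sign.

The transfer change shifts disposable income by +$248 million, so first-round consumption changes by c·ΔTR = 0.62 × (+$248 million) = +$153.76 million.
Expenditure multiplier = 1/(1 − c + m) = 1/(1 − 0.62 + 0.43) = 1/0.81 ≈ 1.235.
The transfer multiplier is c × k ≈ 0.765, so ΔY = k × (c·ΔTR) = (+$153.76 million) / 0.81 ≈ +$190 million.

+$190 million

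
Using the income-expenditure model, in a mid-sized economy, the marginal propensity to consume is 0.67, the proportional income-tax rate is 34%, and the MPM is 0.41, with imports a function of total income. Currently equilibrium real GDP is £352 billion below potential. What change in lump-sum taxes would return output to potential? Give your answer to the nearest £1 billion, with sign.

−£508 billion

Spending multiplier = 1/(1 − c(1−t) + m) = 1/(1 − 0.67×0.66 + 0.41) = 1/0.9678 ≈ 1.033.
Tax multiplier = −c·k = −0.67/0.9678 ≈ −0.692. Need ΔY = +£352 billion, so ΔT = ΔY/(−c·k) = −(+£352 billion) × 0.9678 / 0.67 ≈ −£508 billion.
The government should cut lump-sum taxes by £508 billion.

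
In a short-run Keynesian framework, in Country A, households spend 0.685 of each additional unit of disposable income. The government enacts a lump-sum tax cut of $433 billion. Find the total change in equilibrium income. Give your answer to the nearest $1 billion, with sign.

+$942 billion

A lump-sum tax change of −$433 billion shifts disposable income by +$433 billion; first-round consumption changes by −c × ΔT = −0.685 × (−$433 billion) = +$296.605 billion.
Expenditure multiplier = 1/(1 − MPC) = 1/(1 − 0.685) = 1/0.315 ≈ 3.175.
The tax multiplier is −c × k ≈ −2.175, so ΔY = k × (−c·ΔT) = (+$296.605 billion) / 0.315 ≈ +$942 billion.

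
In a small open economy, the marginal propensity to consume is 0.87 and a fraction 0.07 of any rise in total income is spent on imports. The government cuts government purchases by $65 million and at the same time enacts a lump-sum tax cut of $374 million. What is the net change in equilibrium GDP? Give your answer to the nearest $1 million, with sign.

Expenditure multiplier = 1/(1 − c + m) = 1/(1 − 0.87 + 0.07) = 1/0.2 = 5.
ΔG contributes k·ΔG = (−$65 million) / 0.2 = −$325 million.
ΔT of −$374 million changes first-round spending by −c·ΔT = +$325.38 million, contributing k·(−c·ΔT) = (+$325.38 million) / 0.2 = +$1,626.9 million.
Net ΔY = k(ΔG − c·ΔT) = (+$260.38 million) / 0.2 ≈ +$1,302 million.

+$1,302 million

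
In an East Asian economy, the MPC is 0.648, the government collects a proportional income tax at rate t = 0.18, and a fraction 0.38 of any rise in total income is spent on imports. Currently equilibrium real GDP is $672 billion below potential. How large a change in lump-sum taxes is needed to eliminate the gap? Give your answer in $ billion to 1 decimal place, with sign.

−$880.1 billion

Spending multiplier = 1/(1 − c(1−t) + m) = 1/(1 − 0.648×0.82 + 0.38) = 1/0.84864 ≈ 1.178.
Tax multiplier = −c·k = −0.648/0.84864 ≈ −0.764. Need ΔY = +$672 billion, so ΔT = ΔY/(−c·k) = −(+$672 billion) × 0.84864 / 0.648 ≈ −$880.1 billion.
The government should cut lump-sum taxes by $880.1 billion.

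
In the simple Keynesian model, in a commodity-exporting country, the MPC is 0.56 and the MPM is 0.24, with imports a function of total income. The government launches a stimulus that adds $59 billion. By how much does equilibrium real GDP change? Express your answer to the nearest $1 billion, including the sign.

+$87 billion

Government-spending multiplier = 1/(1 − c + m) = 1/(1 − 0.56 + 0.24) = 1/0.68 ≈ 1.471.
ΔY = k × ΔG = (+$59 billion) / 0.68 ≈ +$87 billion.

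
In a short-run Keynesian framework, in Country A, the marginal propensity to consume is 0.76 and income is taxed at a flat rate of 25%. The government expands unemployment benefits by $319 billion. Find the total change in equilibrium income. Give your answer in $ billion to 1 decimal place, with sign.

+$563.8 billion

The transfer change shifts disposable income by +$319 billion, so first-round consumption changes by c·ΔTR = 0.76 × (+$319 billion) = +$242.44 billion.
Expenditure multiplier = 1/(1 − c(1−t)) = 1/(1 − 0.76×0.75) = 1/0.43 ≈ 2.326.
The transfer multiplier is c × k ≈ 1.767, so ΔY = k × (c·ΔTR) = (+$242.44 billion) / 0.43 ≈ +$563.8 billion.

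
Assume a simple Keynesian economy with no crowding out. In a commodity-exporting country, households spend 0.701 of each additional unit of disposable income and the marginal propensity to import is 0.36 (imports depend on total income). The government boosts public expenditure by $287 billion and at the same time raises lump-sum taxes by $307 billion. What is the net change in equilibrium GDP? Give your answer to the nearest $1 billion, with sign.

Expenditure multiplier = 1/(1 − c + m) = 1/(1 − 0.701 + 0.36) = 1/0.659 ≈ 1.517.
ΔG contributes k·ΔG = (+$287 billion) / 0.659 ≈ +$435.5 billion.
ΔT of +$307 billion changes first-round spending by −c·ΔT = −$215.207 billion, contributing k·(−c·ΔT) = (−$215.207 billion) / 0.659 ≈ −$326.6 billion.
Net ΔY = k(ΔG − c·ΔT) = (+$71.793 billion) / 0.659 ≈ +$109 billion.

+$109 billion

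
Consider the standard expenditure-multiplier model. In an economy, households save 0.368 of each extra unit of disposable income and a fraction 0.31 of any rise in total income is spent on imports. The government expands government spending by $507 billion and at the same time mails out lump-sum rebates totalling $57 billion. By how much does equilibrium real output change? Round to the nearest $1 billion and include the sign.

+$801 billion

MPC = 1 − MPS = 1 − 0.368 = 0.632.
Expenditure multiplier = 1/(1 − c + m) = 1/(1 − 0.632 + 0.31) = 1/0.678 ≈ 1.475.
ΔG contributes k·ΔG = (+$507 billion) / 0.678 ≈ +$747.8 billion.
ΔT of −$57 billion changes first-round spending by −c·ΔT = +$36.024 billion, contributing k·(−c·ΔT) = (+$36.024 billion) / 0.678 ≈ +$53.1 billion.
Net ΔY = k(ΔG − c·ΔT) = (+$543.024 billion) / 0.678 ≈ +$801 billion.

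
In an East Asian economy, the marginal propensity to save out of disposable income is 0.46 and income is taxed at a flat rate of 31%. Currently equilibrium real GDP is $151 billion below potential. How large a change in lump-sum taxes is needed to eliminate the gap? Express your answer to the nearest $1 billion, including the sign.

MPC = 1 − MPS = 1 − 0.46 = 0.54.
Spending multiplier = 1/(1 − c(1−t)) = 1/(1 − 0.54×0.69) = 1/0.6274 ≈ 1.594.
Tax multiplier = −c·k = −0.54/0.6274 ≈ −0.861. Need ΔY = +$151 billion, so ΔT = ΔY/(−c·k) = −(+$151 billion) × 0.6274 / 0.54 ≈ −$175 billion.
The government should cut lump-sum taxes by $175 billion.

−$175 billion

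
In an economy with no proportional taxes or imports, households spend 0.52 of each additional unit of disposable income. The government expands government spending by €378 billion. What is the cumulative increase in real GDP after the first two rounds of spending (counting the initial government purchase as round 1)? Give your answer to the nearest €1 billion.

Round 1 adds ΔG = €378 billion; each later round is MPC = 0.52 times the previous.
After 2 rounds: 378 + 196.56 = ΔG·(1 − c^2)/(1 − c) = 378 × (1 − 0.2704)/0.48 ≈ €575 billion.

€575 billion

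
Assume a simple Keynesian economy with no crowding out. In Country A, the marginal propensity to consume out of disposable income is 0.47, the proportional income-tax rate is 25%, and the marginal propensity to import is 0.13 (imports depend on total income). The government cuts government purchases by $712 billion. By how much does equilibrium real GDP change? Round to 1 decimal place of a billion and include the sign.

Government-spending multiplier = 1/(1 − c(1−t) + m) = 1/(1 − 0.47×0.75 + 0.13) = 1/0.7775 ≈ 1.286.
ΔY = k × ΔG = (−$712 billion) / 0.7775 ≈ −$915.8 billion.

−$915.8 billion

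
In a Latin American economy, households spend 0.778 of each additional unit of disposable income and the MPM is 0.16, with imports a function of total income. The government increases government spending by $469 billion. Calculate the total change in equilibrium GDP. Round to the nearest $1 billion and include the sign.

+$1,228 billion

Government-spending multiplier = 1/(1 − c + m) = 1/(1 − 0.778 + 0.16) = 1/0.382 ≈ 2.618.
ΔY = k × ΔG = (+$469 billion) / 0.382 ≈ +$1,228 billion.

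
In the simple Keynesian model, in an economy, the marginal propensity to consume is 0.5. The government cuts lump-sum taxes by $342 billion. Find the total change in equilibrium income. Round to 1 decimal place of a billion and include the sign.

A lump-sum tax change of −$342 billion shifts disposable income by +$342 billion; first-round consumption changes by −c × ΔT = −0.5 × (−$342 billion) = +$171 billion.
Expenditure multiplier = 1/(1 − MPC) = 1/(1 − 0.5) = 1/0.5 = 2.
The tax multiplier is −c × k = −1, so ΔY = k × (−c·ΔT) = (+$171 billion) / 0.5 = +$342 billion.

+$342.0 billion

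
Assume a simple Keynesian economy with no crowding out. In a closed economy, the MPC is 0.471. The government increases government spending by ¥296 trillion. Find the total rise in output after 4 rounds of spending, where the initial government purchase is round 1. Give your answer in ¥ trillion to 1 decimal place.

¥532.0 trillion

Round 1 adds ΔG = ¥296 trillion; each later round is MPC = 0.471 times the previous.
After 4 rounds: 296 + 139.416 + 65.664936 + 30.928184856 = ΔG·(1 − c^4)/(1 − c) = 296 × (1 − 0.049213429281)/0.529 ≈ ¥532 trillion.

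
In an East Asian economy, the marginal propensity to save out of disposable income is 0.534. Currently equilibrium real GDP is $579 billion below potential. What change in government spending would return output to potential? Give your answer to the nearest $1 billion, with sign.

MPC = 1 − MPS = 1 − 0.534 = 0.466.
Spending multiplier = 1/(1 − MPC) = 1/(1 − 0.466) = 1/0.534 ≈ 1.873.
Need ΔY = +$579 billion, so ΔG = ΔY/k = (+$579 billion) × 0.534 ≈ +$309 billion.
The government should increase government spending by $309 billion.

+$309 billion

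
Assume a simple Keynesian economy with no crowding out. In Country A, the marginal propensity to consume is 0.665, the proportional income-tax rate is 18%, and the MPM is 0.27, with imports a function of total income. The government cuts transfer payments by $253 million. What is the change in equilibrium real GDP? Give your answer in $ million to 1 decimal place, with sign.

−$232.2 million

The transfer change shifts disposable income by −$253 million, so first-round consumption changes by c·ΔTR = 0.665 × (−$253 million) = −$168.245 million.
Expenditure multiplier = 1/(1 − c(1−t) + m) = 1/(1 − 0.665×0.82 + 0.27) = 1/0.7247 ≈ 1.38.
The transfer multiplier is c × k ≈ 0.918, so ΔY = k × (c·ΔTR) = (−$168.245 million) / 0.7247 ≈ −$232.2 million.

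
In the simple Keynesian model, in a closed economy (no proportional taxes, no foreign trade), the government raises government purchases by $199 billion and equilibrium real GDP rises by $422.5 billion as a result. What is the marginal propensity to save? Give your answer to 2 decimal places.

0.47

Implied spending multiplier k = ΔY/ΔG = 422.5/199 ≈ 2.1231.
Since k = 1/(1 − MPC), MPC = 1 − 1/k = 1 − ΔG/ΔY = 1 − 199/422.5 ≈ 0.53.
MPS = 1 − MPC = 0.47.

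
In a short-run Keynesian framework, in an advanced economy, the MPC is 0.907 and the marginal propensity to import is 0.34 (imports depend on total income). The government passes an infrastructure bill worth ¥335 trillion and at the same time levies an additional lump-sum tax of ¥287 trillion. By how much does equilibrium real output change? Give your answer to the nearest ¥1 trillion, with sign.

Expenditure multiplier = 1/(1 − c + m) = 1/(1 − 0.907 + 0.34) = 1/0.433 ≈ 2.309.
ΔG contributes k·ΔG = (+¥335 trillion) / 0.433 ≈ +¥773.7 trillion.
ΔT of +¥287 trillion changes first-round spending by −c·ΔT = −¥260.309 trillion, contributing k·(−c·ΔT) = (−¥260.309 trillion) / 0.433 ≈ −¥601.2 trillion.
Net ΔY = k(ΔG − c·ΔT) = (+¥74.691 trillion) / 0.433 ≈ +¥172 trillion.

+¥172 trillion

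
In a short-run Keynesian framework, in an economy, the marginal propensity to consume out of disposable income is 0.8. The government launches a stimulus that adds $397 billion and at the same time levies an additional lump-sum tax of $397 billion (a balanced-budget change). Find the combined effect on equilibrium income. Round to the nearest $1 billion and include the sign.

+$397 billion

Expenditure multiplier = 1/(1 − MPC) = 1/(1 − 0.8) = 1/0.2 = 5.
ΔG contributes k·ΔG = (+$397 billion) / 0.2 = +$1,985 billion.
ΔT of +$397 billion changes first-round spending by −c·ΔT = −$317.6 billion, contributing k·(−c·ΔT) = (−$317.6 billion) / 0.2 = −$1,588 billion.
With ΔG = ΔT and no other leakages, the balanced-budget multiplier is 1, so ΔY = ΔG = +$397 billion.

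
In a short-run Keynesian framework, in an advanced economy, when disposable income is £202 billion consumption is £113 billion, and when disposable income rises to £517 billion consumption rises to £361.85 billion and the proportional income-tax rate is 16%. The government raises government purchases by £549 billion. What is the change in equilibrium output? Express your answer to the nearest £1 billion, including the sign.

+£1,632 billion

MPC = ΔC/ΔYd = (361.85 − 113)/(517 − 202) = 248.85/315 = 0.79.
Government-spending multiplier = 1/(1 − c(1−t)) = 1/(1 − 0.79×0.84) = 1/0.3364 ≈ 2.973.
ΔY = k × ΔG = (+£549 billion) / 0.3364 ≈ +£1,632 billion.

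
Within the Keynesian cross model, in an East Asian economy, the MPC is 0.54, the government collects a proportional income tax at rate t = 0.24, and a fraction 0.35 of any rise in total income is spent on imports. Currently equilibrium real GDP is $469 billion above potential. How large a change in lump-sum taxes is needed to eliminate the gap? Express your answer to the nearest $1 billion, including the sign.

+$816 billion

Spending multiplier = 1/(1 − c(1−t) + m) = 1/(1 − 0.54×0.76 + 0.35) = 1/0.9396 ≈ 1.064.
Tax multiplier = −c·k = −0.54/0.9396 ≈ −0.575. Need ΔY = −$469 billion, so ΔT = ΔY/(−c·k) = −(−$469 billion) × 0.9396 / 0.54 ≈ +$816 billion.
The government should raise lump-sum taxes by $816 billion.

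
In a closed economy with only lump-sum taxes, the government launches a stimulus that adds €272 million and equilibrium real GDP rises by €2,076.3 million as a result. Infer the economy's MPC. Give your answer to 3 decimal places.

0.869

Implied spending multiplier k = ΔY/ΔG = 2,076.3/272 ≈ 7.6335.
Since k = 1/(1 − MPC), MPC = 1 − 1/k = 1 − ΔG/ΔY = 1 − 272/2,076.3 ≈ 0.869.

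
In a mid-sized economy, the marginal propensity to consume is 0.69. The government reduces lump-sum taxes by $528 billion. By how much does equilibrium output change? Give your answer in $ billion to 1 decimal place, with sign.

A lump-sum tax change of −$528 billion shifts disposable income by +$528 billion; first-round consumption changes by −c × ΔT = −0.69 × (−$528 billion) = +$364.32 billion.
Expenditure multiplier = 1/(1 − MPC) = 1/(1 − 0.69) = 1/0.31 ≈ 3.226.
The tax multiplier is −c × k ≈ −2.226, so ΔY = k × (−c·ΔT) = (+$364.32 billion) / 0.31 ≈ +$1,175.2 billion.

+$1,175.2 billion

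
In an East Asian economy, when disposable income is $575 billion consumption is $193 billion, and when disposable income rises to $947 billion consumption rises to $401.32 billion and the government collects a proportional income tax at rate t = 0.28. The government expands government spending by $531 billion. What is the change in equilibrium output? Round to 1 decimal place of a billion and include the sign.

MPC = ΔC/ΔYd = (401.32 − 193)/(947 − 575) = 208.32/372 = 0.56.
Spending multiplier = 1/(1 − c(1−t)) = 1/(1 − 0.56×0.72) = 1/0.5968 ≈ 1.676.
ΔY = k × ΔG = (+$531 billion) / 0.5968 ≈ +$889.7 billion.

+$889.7 billion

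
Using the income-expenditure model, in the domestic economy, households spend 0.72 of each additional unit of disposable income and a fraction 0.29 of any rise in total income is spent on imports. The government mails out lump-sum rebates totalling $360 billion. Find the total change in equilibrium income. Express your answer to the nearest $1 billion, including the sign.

A lump-sum tax change of −$360 billion shifts disposable income by +$360 billion; first-round consumption changes by −c × ΔT = −0.72 × (−$360 billion) = +$259.2 billion.
Expenditure multiplier = 1/(1 − c + m) = 1/(1 − 0.72 + 0.29) = 1/0.57 ≈ 1.754.
The tax multiplier is −c × k ≈ −1.263, so ΔY = k × (−c·ΔT) = (+$259.2 billion) / 0.57 ≈ +$455 billion.

+$455 billion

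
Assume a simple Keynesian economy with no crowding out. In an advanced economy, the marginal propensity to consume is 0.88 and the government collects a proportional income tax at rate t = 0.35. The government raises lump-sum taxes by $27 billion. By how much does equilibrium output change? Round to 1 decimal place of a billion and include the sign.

A lump-sum tax change of +$27 billion shifts disposable income by −$27 billion; first-round consumption changes by −c × ΔT = −0.88 × (+$27 billion) = −$23.76 billion.
Expenditure multiplier = 1/(1 − c(1−t)) = 1/(1 − 0.88×0.65) = 1/0.428 ≈ 2.336.
The tax multiplier is −c × k ≈ −2.056, so ΔY = k × (−c·ΔT) = (−$23.76 billion) / 0.428 ≈ −$55.5 billion.

−$55.5 billion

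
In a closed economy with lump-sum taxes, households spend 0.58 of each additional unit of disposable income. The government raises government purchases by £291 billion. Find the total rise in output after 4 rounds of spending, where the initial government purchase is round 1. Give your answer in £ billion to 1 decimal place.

£614.4 billion

Round 1 adds ΔG = £291 billion; each later round is MPC = 0.58 times the previous.
After 4 rounds: 291 + 168.78 + 97.8924 + 56.777592 = ΔG·(1 − c^4)/(1 − c) = 291 × (1 − 0.11316496)/0.42 ≈ £614.4 billion.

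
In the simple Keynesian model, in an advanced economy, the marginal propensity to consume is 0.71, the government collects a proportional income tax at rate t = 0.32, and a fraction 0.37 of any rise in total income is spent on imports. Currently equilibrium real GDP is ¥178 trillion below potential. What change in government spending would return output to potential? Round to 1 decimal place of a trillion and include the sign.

Spending multiplier = 1/(1 − c(1−t) + m) = 1/(1 − 0.71×0.68 + 0.37) = 1/0.8872 ≈ 1.127.
Need ΔY = +¥178 trillion, so ΔG = ΔY/k = (+¥178 trillion) × 0.8872 ≈ +¥157.9 trillion.
The government should increase government spending by ¥157.9 trillion.

+¥157.9 trillion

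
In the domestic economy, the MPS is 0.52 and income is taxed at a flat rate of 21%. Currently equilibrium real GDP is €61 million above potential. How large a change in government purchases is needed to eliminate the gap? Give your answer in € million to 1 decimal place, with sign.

MPC = 1 − MPS = 1 − 0.52 = 0.48.
Spending multiplier = 1/(1 − c(1−t)) = 1/(1 − 0.48×0.79) = 1/0.6208 ≈ 1.611.
Need ΔY = −€61 million, so ΔG = ΔY/k = (−€61 million) × 0.6208 ≈ −€37.9 million.
The government should cut government purchases by €37.9 million.

−€37.9 million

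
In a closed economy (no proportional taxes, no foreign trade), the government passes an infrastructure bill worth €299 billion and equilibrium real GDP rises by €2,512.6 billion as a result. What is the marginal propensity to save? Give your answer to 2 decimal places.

0.12

Implied spending multiplier k = ΔY/ΔG = 2,512.6/299 ≈ 8.4033.
Since k = 1/(1 − MPC), MPC = 1 − 1/k = 1 − ΔG/ΔY = 1 − 299/2,512.6 ≈ 0.88.
MPS = 1 − MPC = 0.12.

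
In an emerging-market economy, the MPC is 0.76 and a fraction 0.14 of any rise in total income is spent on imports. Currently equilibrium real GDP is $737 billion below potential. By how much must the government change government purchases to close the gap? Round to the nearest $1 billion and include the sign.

+$280 billion

Spending multiplier = 1/(1 − c + m) = 1/(1 − 0.76 + 0.14) = 1/0.38 ≈ 2.632.
Need ΔY = +$737 billion, so ΔG = ΔY/k = (+$737 billion) × 0.38 ≈ +$280 billion.
The government should increase government purchases by $280 billion.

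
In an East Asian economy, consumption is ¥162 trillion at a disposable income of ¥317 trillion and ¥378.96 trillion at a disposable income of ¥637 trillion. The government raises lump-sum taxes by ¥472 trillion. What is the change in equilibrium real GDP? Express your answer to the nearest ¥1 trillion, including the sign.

−¥994 trillion

MPC = ΔC/ΔYd = (378.96 − 162)/(637 − 317) = 216.96/320 = 0.678.
A lump-sum tax change of +¥472 trillion shifts disposable income by −¥472 trillion; first-round consumption changes by −c × ΔT = −0.678 × (+¥472 trillion) = −¥320.016 trillion.
Expenditure multiplier = 1/(1 − MPC) = 1/(1 − 0.678) = 1/0.322 ≈ 3.106.
The tax multiplier is −c × k ≈ −2.106, so ΔY = k × (−c·ΔT) = (−¥320.016 trillion) / 0.322 ≈ −¥994 trillion.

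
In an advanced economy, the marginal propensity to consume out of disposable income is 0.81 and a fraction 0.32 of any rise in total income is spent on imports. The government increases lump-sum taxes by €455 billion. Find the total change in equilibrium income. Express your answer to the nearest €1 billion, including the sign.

−€723 billion

A lump-sum tax change of +€455 billion shifts disposable income by −€455 billion; first-round consumption changes by −c × ΔT = −0.81 × (+€455 billion) = −€368.55 billion.
Expenditure multiplier = 1/(1 − c + m) = 1/(1 − 0.81 + 0.32) = 1/0.51 ≈ 1.961.
The tax multiplier is −c × k ≈ −1.588, so ΔY = k × (−c·ΔT) = (−€368.55 billion) / 0.51 ≈ −€723 billion.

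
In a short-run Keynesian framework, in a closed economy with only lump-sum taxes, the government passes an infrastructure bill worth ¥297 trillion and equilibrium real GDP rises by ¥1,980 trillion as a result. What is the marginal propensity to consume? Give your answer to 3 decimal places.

0.850

Implied spending multiplier k = ΔY/ΔG = 1,980/297 ≈ 6.6667.
Since k = 1/(1 − MPC), MPC = 1 − 1/k = 1 − ΔG/ΔY = 1 − 297/1,980 = 0.850.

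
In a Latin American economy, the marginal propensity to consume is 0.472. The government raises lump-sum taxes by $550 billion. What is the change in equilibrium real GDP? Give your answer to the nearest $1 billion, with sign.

−$492 billion

A lump-sum tax change of +$550 billion shifts disposable income by −$550 billion; first-round consumption changes by −c × ΔT = −0.472 × (+$550 billion) = −$259.6 billion.
Expenditure multiplier = 1/(1 − MPC) = 1/(1 − 0.472) = 1/0.528 ≈ 1.894.
The tax multiplier is −c × k ≈ −0.894, so ΔY = k × (−c·ΔT) = (−$259.6 billion) / 0.528 ≈ −$492 billion.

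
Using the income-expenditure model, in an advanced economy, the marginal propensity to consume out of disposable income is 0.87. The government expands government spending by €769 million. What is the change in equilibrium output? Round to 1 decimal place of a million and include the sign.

Government-spending multiplier = 1/(1 − MPC) = 1/(1 − 0.87) = 1/0.13 ≈ 7.692.
ΔY = k × ΔG = (+€769 million) / 0.13 ≈ +€5,915.4 million.

+€5,915.4 million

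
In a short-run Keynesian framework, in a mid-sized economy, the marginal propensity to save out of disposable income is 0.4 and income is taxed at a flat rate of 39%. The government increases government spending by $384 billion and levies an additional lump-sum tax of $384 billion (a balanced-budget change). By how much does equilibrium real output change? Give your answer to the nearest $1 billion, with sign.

MPC = 1 − MPS = 1 − 0.4 = 0.6.
Expenditure multiplier = 1/(1 − c(1−t)) = 1/(1 − 0.6×0.61) = 1/0.634 ≈ 1.577.
ΔG contributes k·ΔG = (+$384 billion) / 0.634 ≈ +$605.7 billion.
ΔT of +$384 billion changes first-round spending by −c·ΔT = −$230.4 billion, contributing k·(−c·ΔT) = (−$230.4 billion) / 0.634 ≈ −$363.4 billion.
Net ΔY = k(ΔG − c·ΔT) = (+$153.6 billion) / 0.634 ≈ +$242 billion.

+$242 billion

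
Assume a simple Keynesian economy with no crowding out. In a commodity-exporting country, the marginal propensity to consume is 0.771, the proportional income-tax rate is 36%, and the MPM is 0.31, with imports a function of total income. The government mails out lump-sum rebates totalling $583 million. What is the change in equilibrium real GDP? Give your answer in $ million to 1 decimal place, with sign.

+$550.5 million

A lump-sum tax change of −$583 million shifts disposable income by +$583 million; first-round consumption changes by −c × ΔT = −0.771 × (−$583 million) = +$449.493 million.
Expenditure multiplier = 1/(1 − c(1−t) + m) = 1/(1 − 0.771×0.64 + 0.31) = 1/0.81656 ≈ 1.225.
The tax multiplier is −c × k ≈ −0.944, so ΔY = k × (−c·ΔT) = (+$449.493 million) / 0.81656 ≈ +$550.5 million.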